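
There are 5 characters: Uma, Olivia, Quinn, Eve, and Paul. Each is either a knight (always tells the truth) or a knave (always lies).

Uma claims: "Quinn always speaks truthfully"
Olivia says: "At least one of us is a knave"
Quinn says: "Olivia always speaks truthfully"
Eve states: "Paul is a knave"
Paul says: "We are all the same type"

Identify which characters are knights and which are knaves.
Uma is a knight.
Olivia is a knight.
Quinn is a knight.
Eve is a knight.
Paul is a knave.

Verification:
- Uma (knight) says "Quinn always speaks truthfully" - this is TRUE because Quinn is a knight.
- Olivia (knight) says "At least one of us is a knave" - this is TRUE because Paul is a knave.
- Quinn (knight) says "Olivia always speaks truthfully" - this is TRUE because Olivia is a knight.
- Eve (knight) says "Paul is a knave" - this is TRUE because Paul is a knave.
- Paul (knave) says "We are all the same type" - this is FALSE (a lie) because Uma, Olivia, Quinn, and Eve are knights and Paul is a knave.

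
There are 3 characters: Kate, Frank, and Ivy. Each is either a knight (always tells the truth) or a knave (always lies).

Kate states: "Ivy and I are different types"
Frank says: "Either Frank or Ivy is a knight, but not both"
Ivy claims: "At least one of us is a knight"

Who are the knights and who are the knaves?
Kate is a knave.
Frank is a knave.
Ivy is a knave.

Verification:
- Kate (knave) says "Ivy and I are different types" - this is FALSE (a lie) because Kate is a knave and Ivy is a knave.
- Frank (knave) says "Either Frank or Ivy is a knight, but not both" - this is FALSE (a lie) because Frank is a knave and Ivy is a knave.
- Ivy (knave) says "At least one of us is a knight" - this is FALSE (a lie) because no one is a knight.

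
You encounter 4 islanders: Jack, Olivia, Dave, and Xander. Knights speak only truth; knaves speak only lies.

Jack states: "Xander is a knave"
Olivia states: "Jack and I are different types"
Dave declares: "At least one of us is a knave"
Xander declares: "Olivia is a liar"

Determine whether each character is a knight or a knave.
Jack is a knave.
Olivia is a knave.
Dave is a knight.
Xander is a knight.

Verification:
- Jack (knave) says "Xander is a knave" - this is FALSE (a lie) because Xander is a knight.
- Olivia (knave) says "Jack and I are different types" - this is FALSE (a lie) because Olivia is a knave and Jack is a knave.
- Dave (knight) says "At least one of us is a knave" - this is TRUE because Jack and Olivia are knaves.
- Xander (knight) says "Olivia is a liar" - this is TRUE because Olivia is a knave.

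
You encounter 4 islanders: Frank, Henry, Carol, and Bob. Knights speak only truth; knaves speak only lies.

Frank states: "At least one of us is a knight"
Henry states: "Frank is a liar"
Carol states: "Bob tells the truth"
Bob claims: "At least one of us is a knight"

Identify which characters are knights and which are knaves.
Frank is a knight.
Henry is a knave.
Carol is a knight.
Bob is a knight.

Verification:
- Frank (knight) says "At least one of us is a knight" - this is TRUE because Frank, Carol, and Bob are knights.
- Henry (knave) says "Frank is a liar" - this is FALSE (a lie) because Frank is a knight.
- Carol (knight) says "Bob tells the truth" - this is TRUE because Bob is a knight.
- Bob (knight) says "At least one of us is a knight" - this is TRUE because Frank, Carol, and Bob are knights.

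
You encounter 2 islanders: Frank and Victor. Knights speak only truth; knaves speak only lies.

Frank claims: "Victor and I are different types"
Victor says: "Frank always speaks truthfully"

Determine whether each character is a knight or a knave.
Frank is a knave.
Victor is a knave.

Verification:
- Frank (knave) says "Victor and I are different types" - this is FALSE (a lie) because Frank is a knave and Victor is a knave.
- Victor (knave) says "Frank always speaks truthfully" - this is FALSE (a lie) because Frank is a knave.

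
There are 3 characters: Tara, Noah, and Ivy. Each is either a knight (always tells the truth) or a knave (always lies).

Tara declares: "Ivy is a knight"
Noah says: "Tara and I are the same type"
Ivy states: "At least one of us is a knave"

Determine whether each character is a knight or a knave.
Tara is a knight.
Noah is a knave.
Ivy is a knight.

Verification:
- Tara (knight) says "Ivy is a knight" - this is TRUE because Ivy is a knight.
- Noah (knave) says "Tara and I are the same type" - this is FALSE (a lie) because Noah is a knave and Tara is a knight.
- Ivy (knight) says "At least one of us is a knave" - this is TRUE because Noah is a knave.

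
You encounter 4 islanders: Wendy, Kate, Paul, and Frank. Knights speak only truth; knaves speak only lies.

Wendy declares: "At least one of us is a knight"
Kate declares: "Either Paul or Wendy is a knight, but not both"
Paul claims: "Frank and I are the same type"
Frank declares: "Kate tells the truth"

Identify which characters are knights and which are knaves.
Wendy is a knight.
Kate is a knight.
Paul is a knave.
Frank is a knight.

Verification:
- Wendy (knight) says "At least one of us is a knight" - this is TRUE because Wendy, Kate, and Frank are knights.
- Kate (knight) says "Either Paul or Wendy is a knight, but not both" - this is TRUE because Paul is a knave and Wendy is a knight.
- Paul (knave) says "Frank and I are the same type" - this is FALSE (a lie) because Paul is a knave and Frank is a knight.
- Frank (knight) says "Kate tells the truth" - this is TRUE because Kate is a knight.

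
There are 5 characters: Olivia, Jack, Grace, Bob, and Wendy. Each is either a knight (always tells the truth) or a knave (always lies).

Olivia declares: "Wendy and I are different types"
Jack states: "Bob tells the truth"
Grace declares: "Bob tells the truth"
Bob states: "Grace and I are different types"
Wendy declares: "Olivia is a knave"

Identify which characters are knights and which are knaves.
Olivia is a knight.
Jack is a knave.
Grace is a knave.
Bob is a knave.
Wendy is a knave.

Verification:
- Olivia (knight) says "Wendy and I are different types" - this is TRUE because Olivia is a knight and Wendy is a knave.
- Jack (knave) says "Bob tells the truth" - this is FALSE (a lie) because Bob is a knave.
- Grace (knave) says "Bob tells the truth" - this is FALSE (a lie) because Bob is a knave.
- Bob (knave) says "Grace and I are different types" - this is FALSE (a lie) because Bob is a knave and Grace is a knave.
- Wendy (knave) says "Olivia is a knave" - this is FALSE (a lie) because Olivia is a knight.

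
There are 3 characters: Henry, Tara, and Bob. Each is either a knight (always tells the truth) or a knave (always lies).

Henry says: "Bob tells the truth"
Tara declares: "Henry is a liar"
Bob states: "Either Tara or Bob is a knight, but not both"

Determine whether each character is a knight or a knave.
Henry is a knight.
Tara is a knave.
Bob is a knight.

Verification:
- Henry (knight) says "Bob tells the truth" - this is TRUE because Bob is a knight.
- Tara (knave) says "Henry is a liar" - this is FALSE (a lie) because Henry is a knight.
- Bob (knight) says "Either Tara or Bob is a knight, but not both" - this is TRUE because Tara is a knave and Bob is a knight.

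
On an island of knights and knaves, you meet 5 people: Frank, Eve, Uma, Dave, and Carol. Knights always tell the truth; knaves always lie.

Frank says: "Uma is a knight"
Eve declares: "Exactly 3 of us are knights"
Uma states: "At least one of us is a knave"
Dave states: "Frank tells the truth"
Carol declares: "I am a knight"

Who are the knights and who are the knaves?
Frank is a knight.
Eve is a knave.
Uma is a knight.
Dave is a knight.
Carol is a knight.

Verification:
- Frank (knight) says "Uma is a knight" - this is TRUE because Uma is a knight.
- Eve (knave) says "Exactly 3 of us are knights" - this is FALSE (a lie) because there are 4 knights.
- Uma (knight) says "At least one of us is a knave" - this is TRUE because Eve is a knave.
- Dave (knight) says "Frank tells the truth" - this is TRUE because Frank is a knight.
- Carol (knight) says "I am a knight" - this is TRUE because Carol is a knight.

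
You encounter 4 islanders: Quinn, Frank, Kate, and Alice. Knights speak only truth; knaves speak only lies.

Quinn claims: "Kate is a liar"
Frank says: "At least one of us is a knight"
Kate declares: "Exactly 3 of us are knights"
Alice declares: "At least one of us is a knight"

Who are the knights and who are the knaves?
Quinn is a knave.
Frank is a knight.
Kate is a knight.
Alice is a knight.

Verification:
- Quinn (knave) says "Kate is a liar" - this is FALSE (a lie) because Kate is a knight.
- Frank (knight) says "At least one of us is a knight" - this is TRUE because Frank, Kate, and Alice are knights.
- Kate (knight) says "Exactly 3 of us are knights" - this is TRUE because there are 3 knights.
- Alice (knight) says "At least one of us is a knight" - this is TRUE because Frank, Kate, and Alice are knights.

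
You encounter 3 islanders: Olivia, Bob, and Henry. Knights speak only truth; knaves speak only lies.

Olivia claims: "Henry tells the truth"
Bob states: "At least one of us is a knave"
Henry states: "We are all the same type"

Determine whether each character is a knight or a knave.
Olivia is a knave.
Bob is a knight.
Henry is a knave.

Verification:
- Olivia (knave) says "Henry tells the truth" - this is FALSE (a lie) because Henry is a knave.
- Bob (knight) says "At least one of us is a knave" - this is TRUE because Olivia and Henry are knaves.
- Henry (knave) says "We are all the same type" - this is FALSE (a lie) because Bob is a knight and Olivia and Henry are knaves.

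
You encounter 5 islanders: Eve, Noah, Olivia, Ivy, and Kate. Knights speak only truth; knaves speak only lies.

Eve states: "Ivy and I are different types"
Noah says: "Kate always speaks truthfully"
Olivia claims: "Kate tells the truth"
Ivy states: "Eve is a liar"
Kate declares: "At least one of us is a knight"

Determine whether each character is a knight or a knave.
Eve is a knight.
Noah is a knight.
Olivia is a knight.
Ivy is a knave.
Kate is a knight.

Verification:
- Eve (knight) says "Ivy and I are different types" - this is TRUE because Eve is a knight and Ivy is a knave.
- Noah (knight) says "Kate always speaks truthfully" - this is TRUE because Kate is a knight.
- Olivia (knight) says "Kate tells the truth" - this is TRUE because Kate is a knight.
- Ivy (knave) says "Eve is a liar" - this is FALSE (a lie) because Eve is a knight.
- Kate (knight) says "At least one of us is a knight" - this is TRUE because Eve, Noah, Olivia, and Kate are knights.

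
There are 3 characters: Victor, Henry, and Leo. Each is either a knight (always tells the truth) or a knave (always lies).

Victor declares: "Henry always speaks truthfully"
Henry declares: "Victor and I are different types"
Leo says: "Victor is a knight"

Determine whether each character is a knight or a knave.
Victor is a knave.
Henry is a knave.
Leo is a knave.

Verification:
- Victor (knave) says "Henry always speaks truthfully" - this is FALSE (a lie) because Henry is a knave.
- Henry (knave) says "Victor and I are different types" - this is FALSE (a lie) because Henry is a knave and Victor is a knave.
- Leo (knave) says "Victor is a knight" - this is FALSE (a lie) because Victor is a knave.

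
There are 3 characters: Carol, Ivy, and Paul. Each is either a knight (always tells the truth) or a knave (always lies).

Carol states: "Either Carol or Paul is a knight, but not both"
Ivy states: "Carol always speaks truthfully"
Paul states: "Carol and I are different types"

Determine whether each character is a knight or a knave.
Carol is a knave.
Ivy is a knave.
Paul is a knave.

Verification:
- Carol (knave) says "Either Carol or Paul is a knight, but not both" - this is FALSE (a lie) because Carol is a knave and Paul is a knave.
- Ivy (knave) says "Carol always speaks truthfully" - this is FALSE (a lie) because Carol is a knave.
- Paul (knave) says "Carol and I are different types" - this is FALSE (a lie) because Paul is a knave and Carol is a knave.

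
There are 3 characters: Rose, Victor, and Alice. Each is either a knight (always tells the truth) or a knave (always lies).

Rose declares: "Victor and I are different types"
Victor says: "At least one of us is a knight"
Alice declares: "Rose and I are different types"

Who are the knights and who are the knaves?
Rose is a knave.
Victor is a knave.
Alice is a knave.

Verification:
- Rose (knave) says "Victor and I are different types" - this is FALSE (a lie) because Rose is a knave and Victor is a knave.
- Victor (knave) says "At least one of us is a knight" - this is FALSE (a lie) because no one is a knight.
- Alice (knave) says "Rose and I are different types" - this is FALSE (a lie) because Alice is a knave and Rose is a knave.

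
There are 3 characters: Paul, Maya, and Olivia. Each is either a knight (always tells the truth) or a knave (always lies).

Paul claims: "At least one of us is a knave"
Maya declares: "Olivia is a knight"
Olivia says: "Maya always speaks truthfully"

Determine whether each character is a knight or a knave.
Paul is a knight.
Maya is a knave.
Olivia is a knave.

Verification:
- Paul (knight) says "At least one of us is a knave" - this is TRUE because Maya and Olivia are knaves.
- Maya (knave) says "Olivia is a knight" - this is FALSE (a lie) because Olivia is a knave.
- Olivia (knave) says "Maya always speaks truthfully" - this is FALSE (a lie) because Maya is a knave.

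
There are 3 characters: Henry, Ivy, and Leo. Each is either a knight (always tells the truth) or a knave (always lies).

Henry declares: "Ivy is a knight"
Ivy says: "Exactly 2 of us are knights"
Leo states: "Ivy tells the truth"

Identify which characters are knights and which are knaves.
Henry is a knave.
Ivy is a knave.
Leo is a knave.

Verification:
- Henry (knave) says "Ivy is a knight" - this is FALSE (a lie) because Ivy is a knave.
- Ivy (knave) says "Exactly 2 of us are knights" - this is FALSE (a lie) because there are 0 knights.
- Leo (knave) says "Ivy tells the truth" - this is FALSE (a lie) because Ivy is a knave.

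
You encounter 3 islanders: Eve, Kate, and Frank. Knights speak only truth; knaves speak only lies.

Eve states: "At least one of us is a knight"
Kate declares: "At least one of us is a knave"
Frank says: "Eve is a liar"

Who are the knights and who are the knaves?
Eve is a knight.
Kate is a knight.
Frank is a knave.

Verification:
- Eve (knight) says "At least one of us is a knight" - this is TRUE because Eve and Kate are knights.
- Kate (knight) says "At least one of us is a knave" - this is TRUE because Frank is a knave.
- Frank (knave) says "Eve is a liar" - this is FALSE (a lie) because Eve is a knight.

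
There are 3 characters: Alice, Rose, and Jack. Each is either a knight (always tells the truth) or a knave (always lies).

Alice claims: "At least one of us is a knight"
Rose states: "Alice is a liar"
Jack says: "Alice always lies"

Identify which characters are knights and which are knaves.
Alice is a knight.
Rose is a knave.
Jack is a knave.

Verification:
- Alice (knight) says "At least one of us is a knight" - this is TRUE because Alice is a knight.
- Rose (knave) says "Alice is a liar" - this is FALSE (a lie) because Alice is a knight.
- Jack (knave) says "Alice always lies" - this is FALSE (a lie) because Alice is a knight.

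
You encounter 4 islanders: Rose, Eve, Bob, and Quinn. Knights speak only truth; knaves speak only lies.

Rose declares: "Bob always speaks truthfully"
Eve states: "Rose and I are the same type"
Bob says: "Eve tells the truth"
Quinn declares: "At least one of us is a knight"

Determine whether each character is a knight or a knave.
Rose is a knight.
Eve is a knight.
Bob is a knight.
Quinn is a knight.

Verification:
- Rose (knight) says "Bob always speaks truthfully" - this is TRUE because Bob is a knight.
- Eve (knight) says "Rose and I are the same type" - this is TRUE because Eve is a knight and Rose is a knight.
- Bob (knight) says "Eve tells the truth" - this is TRUE because Eve is a knight.
- Quinn (knight) says "At least one of us is a knight" - this is TRUE because Rose, Eve, Bob, and Quinn are knights.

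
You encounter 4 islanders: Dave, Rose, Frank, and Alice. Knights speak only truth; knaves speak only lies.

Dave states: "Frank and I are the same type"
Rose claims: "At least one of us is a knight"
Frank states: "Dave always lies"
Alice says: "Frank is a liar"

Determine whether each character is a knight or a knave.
Dave is a knave.
Rose is a knight.
Frank is a knight.
Alice is a knave.

Verification:
- Dave (knave) says "Frank and I are the same type" - this is FALSE (a lie) because Dave is a knave and Frank is a knight.
- Rose (knight) says "At least one of us is a knight" - this is TRUE because Rose and Frank are knights.
- Frank (knight) says "Dave always lies" - this is TRUE because Dave is a knave.
- Alice (knave) says "Frank is a liar" - this is FALSE (a lie) because Frank is a knight.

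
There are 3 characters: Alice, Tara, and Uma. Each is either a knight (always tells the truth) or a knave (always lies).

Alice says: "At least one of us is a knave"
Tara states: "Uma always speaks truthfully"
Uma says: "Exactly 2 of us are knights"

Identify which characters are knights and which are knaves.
Alice is a knight.
Tara is a knave.
Uma is a knave.

Verification:
- Alice (knight) says "At least one of us is a knave" - this is TRUE because Tara and Uma are knaves.
- Tara (knave) says "Uma always speaks truthfully" - this is FALSE (a lie) because Uma is a knave.
- Uma (knave) says "Exactly 2 of us are knights" - this is FALSE (a lie) because there are 1 knights.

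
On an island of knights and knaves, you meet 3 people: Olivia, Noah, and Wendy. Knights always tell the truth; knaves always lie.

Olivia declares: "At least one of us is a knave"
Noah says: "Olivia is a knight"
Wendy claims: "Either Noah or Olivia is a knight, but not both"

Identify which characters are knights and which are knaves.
Olivia is a knight.
Noah is a knight.
Wendy is a knave.

Verification:
- Olivia (knight) says "At least one of us is a knave" - this is TRUE because Wendy is a knave.
- Noah (knight) says "Olivia is a knight" - this is TRUE because Olivia is a knight.
- Wendy (knave) says "Either Noah or Olivia is a knight, but not both" - this is FALSE (a lie) because Noah is a knight and Olivia is a knight.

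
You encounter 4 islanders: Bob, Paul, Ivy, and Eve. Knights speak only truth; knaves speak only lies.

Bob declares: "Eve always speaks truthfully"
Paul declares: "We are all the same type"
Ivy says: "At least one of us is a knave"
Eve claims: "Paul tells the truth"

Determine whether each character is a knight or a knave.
Bob is a knave.
Paul is a knave.
Ivy is a knight.
Eve is a knave.

Verification:
- Bob (knave) says "Eve always speaks truthfully" - this is FALSE (a lie) because Eve is a knave.
- Paul (knave) says "We are all the same type" - this is FALSE (a lie) because Ivy is a knight and Bob, Paul, and Eve are knaves.
- Ivy (knight) says "At least one of us is a knave" - this is TRUE because Bob, Paul, and Eve are knaves.
- Eve (knave) says "Paul tells the truth" - this is FALSE (a lie) because Paul is a knave.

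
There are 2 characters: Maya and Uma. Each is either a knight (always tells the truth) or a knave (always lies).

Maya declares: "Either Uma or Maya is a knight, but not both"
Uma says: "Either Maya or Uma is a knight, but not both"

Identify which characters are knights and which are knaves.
Maya is a knave.
Uma is a knave.

Verification:
- Maya (knave) says "Either Uma or Maya is a knight, but not both" - this is FALSE (a lie) because Uma is a knave and Maya is a knave.
- Uma (knave) says "Either Maya or Uma is a knight, but not both" - this is FALSE (a lie) because Maya is a knave and Uma is a knave.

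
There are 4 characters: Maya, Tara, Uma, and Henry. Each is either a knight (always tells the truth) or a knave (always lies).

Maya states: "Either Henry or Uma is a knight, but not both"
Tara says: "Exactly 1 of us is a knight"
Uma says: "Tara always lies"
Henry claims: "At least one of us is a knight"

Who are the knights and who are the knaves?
Maya is a knave.
Tara is a knave.
Uma is a knight.
Henry is a knight.

Verification:
- Maya (knave) says "Either Henry or Uma is a knight, but not both" - this is FALSE (a lie) because Henry is a knight and Uma is a knight.
- Tara (knave) says "Exactly 1 of us is a knight" - this is FALSE (a lie) because there are 2 knights.
- Uma (knight) says "Tara always lies" - this is TRUE because Tara is a knave.
- Henry (knight) says "At least one of us is a knight" - this is TRUE because Uma and Henry are knights.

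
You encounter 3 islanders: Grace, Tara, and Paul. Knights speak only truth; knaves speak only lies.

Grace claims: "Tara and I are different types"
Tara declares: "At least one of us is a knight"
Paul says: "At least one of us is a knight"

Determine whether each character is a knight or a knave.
Grace is a knave.
Tara is a knave.
Paul is a knave.

Verification:
- Grace (knave) says "Tara and I are different types" - this is FALSE (a lie) because Grace is a knave and Tara is a knave.
- Tara (knave) says "At least one of us is a knight" - this is FALSE (a lie) because no one is a knight.
- Paul (knave) says "At least one of us is a knight" - this is FALSE (a lie) because no one is a knight.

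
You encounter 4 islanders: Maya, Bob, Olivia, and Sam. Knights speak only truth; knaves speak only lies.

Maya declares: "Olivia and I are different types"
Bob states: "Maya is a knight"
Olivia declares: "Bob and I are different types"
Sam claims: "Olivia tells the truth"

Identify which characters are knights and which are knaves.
Maya is a knave.
Bob is a knave.
Olivia is a knave.
Sam is a knave.

Verification:
- Maya (knave) says "Olivia and I are different types" - this is FALSE (a lie) because Maya is a knave and Olivia is a knave.
- Bob (knave) says "Maya is a knight" - this is FALSE (a lie) because Maya is a knave.
- Olivia (knave) says "Bob and I are different types" - this is FALSE (a lie) because Olivia is a knave and Bob is a knave.
- Sam (knave) says "Olivia tells the truth" - this is FALSE (a lie) because Olivia is a knave.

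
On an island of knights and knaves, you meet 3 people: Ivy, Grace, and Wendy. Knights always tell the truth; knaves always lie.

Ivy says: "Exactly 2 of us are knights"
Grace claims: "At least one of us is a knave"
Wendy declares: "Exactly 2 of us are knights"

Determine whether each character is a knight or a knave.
Ivy is a knave.
Grace is a knight.
Wendy is a knave.

Verification:
- Ivy (knave) says "Exactly 2 of us are knights" - this is FALSE (a lie) because there are 1 knights.
- Grace (knight) says "At least one of us is a knave" - this is TRUE because Ivy and Wendy are knaves.
- Wendy (knave) says "Exactly 2 of us are knights" - this is FALSE (a lie) because there are 1 knights.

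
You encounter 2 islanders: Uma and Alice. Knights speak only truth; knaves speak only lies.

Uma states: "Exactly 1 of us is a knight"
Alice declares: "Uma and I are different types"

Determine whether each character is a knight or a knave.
Uma is a knave.
Alice is a knave.

Verification:
- Uma (knave) says "Exactly 1 of us is a knight" - this is FALSE (a lie) because there are 0 knights.
- Alice (knave) says "Uma and I are different types" - this is FALSE (a lie) because Alice is a knave and Uma is a knave.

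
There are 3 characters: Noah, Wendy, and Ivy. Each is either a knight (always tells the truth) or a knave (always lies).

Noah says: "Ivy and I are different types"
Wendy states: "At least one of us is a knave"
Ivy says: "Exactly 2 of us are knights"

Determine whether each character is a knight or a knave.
Noah is a knave.
Wendy is a knight.
Ivy is a knave.

Verification:
- Noah (knave) says "Ivy and I are different types" - this is FALSE (a lie) because Noah is a knave and Ivy is a knave.
- Wendy (knight) says "At least one of us is a knave" - this is TRUE because Noah and Ivy are knaves.
- Ivy (knave) says "Exactly 2 of us are knights" - this is FALSE (a lie) because there are 1 knights.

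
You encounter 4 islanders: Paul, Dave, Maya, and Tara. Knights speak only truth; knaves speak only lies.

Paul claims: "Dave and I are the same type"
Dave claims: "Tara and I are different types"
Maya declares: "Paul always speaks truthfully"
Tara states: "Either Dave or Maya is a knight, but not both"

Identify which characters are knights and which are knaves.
Paul is a knight.
Dave is a knight.
Maya is a knight.
Tara is a knave.

Verification:
- Paul (knight) says "Dave and I are the same type" - this is TRUE because Paul is a knight and Dave is a knight.
- Dave (knight) says "Tara and I are different types" - this is TRUE because Dave is a knight and Tara is a knave.
- Maya (knight) says "Paul always speaks truthfully" - this is TRUE because Paul is a knight.
- Tara (knave) says "Either Dave or Maya is a knight, but not both" - this is FALSE (a lie) because Dave is a knight and Maya is a knight.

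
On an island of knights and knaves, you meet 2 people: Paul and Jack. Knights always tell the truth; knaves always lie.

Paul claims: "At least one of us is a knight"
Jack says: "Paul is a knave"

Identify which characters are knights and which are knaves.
Paul is a knight.
Jack is a knave.

Verification:
- Paul (knight) says "At least one of us is a knight" - this is TRUE because Paul is a knight.
- Jack (knave) says "Paul is a knave" - this is FALSE (a lie) because Paul is a knight.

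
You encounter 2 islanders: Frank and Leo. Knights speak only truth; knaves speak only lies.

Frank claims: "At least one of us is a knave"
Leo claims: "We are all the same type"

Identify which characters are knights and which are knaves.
Frank is a knight.
Leo is a knave.

Verification:
- Frank (knight) says "At least one of us is a knave" - this is TRUE because Leo is a knave.
- Leo (knave) says "We are all the same type" - this is FALSE (a lie) because Frank is a knight and Leo is a knave.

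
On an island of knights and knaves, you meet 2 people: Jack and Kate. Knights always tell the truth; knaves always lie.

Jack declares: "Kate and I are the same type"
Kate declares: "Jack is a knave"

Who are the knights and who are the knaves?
Jack is a knave.
Kate is a knight.

Verification:
- Jack (knave) says "Kate and I are the same type" - this is FALSE (a lie) because Jack is a knave and Kate is a knight.
- Kate (knight) says "Jack is a knave" - this is TRUE because Jack is a knave.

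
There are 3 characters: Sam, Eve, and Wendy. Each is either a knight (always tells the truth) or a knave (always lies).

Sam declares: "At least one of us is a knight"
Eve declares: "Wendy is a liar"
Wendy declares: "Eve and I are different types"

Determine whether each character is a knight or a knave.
Sam is a knight.
Eve is a knave.
Wendy is a knight.

Verification:
- Sam (knight) says "At least one of us is a knight" - this is TRUE because Sam and Wendy are knights.
- Eve (knave) says "Wendy is a liar" - this is FALSE (a lie) because Wendy is a knight.
- Wendy (knight) says "Eve and I are different types" - this is TRUE because Wendy is a knight and Eve is a knave.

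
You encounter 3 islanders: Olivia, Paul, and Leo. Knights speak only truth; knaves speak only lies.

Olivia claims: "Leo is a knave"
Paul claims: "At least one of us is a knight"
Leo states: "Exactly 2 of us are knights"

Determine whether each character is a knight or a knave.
Olivia is a knave.
Paul is a knight.
Leo is a knight.

Verification:
- Olivia (knave) says "Leo is a knave" - this is FALSE (a lie) because Leo is a knight.
- Paul (knight) says "At least one of us is a knight" - this is TRUE because Paul and Leo are knights.
- Leo (knight) says "Exactly 2 of us are knights" - this is TRUE because there are 2 knights.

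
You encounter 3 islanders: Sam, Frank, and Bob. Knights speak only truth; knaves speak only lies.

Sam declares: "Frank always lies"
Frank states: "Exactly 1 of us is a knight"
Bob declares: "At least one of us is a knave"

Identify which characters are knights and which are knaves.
Sam is a knight.
Frank is a knave.
Bob is a knight.

Verification:
- Sam (knight) says "Frank always lies" - this is TRUE because Frank is a knave.
- Frank (knave) says "Exactly 1 of us is a knight" - this is FALSE (a lie) because there are 2 knights.
- Bob (knight) says "At least one of us is a knave" - this is TRUE because Frank is a knave.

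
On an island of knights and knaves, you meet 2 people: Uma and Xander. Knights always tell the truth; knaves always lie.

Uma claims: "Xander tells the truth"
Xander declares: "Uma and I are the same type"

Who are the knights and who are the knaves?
Uma is a knight.
Xander is a knight.

Verification:
- Uma (knight) says "Xander tells the truth" - this is TRUE because Xander is a knight.
- Xander (knight) says "Uma and I are the same type" - this is TRUE because Xander is a knight and Uma is a knight.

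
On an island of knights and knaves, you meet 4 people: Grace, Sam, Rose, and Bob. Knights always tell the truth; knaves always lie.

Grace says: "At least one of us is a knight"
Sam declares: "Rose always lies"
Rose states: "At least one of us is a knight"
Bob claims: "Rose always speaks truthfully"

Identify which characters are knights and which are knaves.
Grace is a knight.
Sam is a knave.
Rose is a knight.
Bob is a knight.

Verification:
- Grace (knight) says "At least one of us is a knight" - this is TRUE because Grace, Rose, and Bob are knights.
- Sam (knave) says "Rose always lies" - this is FALSE (a lie) because Rose is a knight.
- Rose (knight) says "At least one of us is a knight" - this is TRUE because Grace, Rose, and Bob are knights.
- Bob (knight) says "Rose always speaks truthfully" - this is TRUE because Rose is a knight.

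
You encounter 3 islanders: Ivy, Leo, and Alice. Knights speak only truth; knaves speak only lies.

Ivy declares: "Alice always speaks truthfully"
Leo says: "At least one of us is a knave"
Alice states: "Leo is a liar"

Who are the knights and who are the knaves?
Ivy is a knave.
Leo is a knight.
Alice is a knave.

Verification:
- Ivy (knave) says "Alice always speaks truthfully" - this is FALSE (a lie) because Alice is a knave.
- Leo (knight) says "At least one of us is a knave" - this is TRUE because Ivy and Alice are knaves.
- Alice (knave) says "Leo is a liar" - this is FALSE (a lie) because Leo is a knight.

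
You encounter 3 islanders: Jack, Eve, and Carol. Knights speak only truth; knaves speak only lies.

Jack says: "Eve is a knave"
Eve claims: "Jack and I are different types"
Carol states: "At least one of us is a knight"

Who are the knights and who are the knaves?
Jack is a knave.
Eve is a knight.
Carol is a knight.

Verification:
- Jack (knave) says "Eve is a knave" - this is FALSE (a lie) because Eve is a knight.
- Eve (knight) says "Jack and I are different types" - this is TRUE because Eve is a knight and Jack is a knave.
- Carol (knight) says "At least one of us is a knight" - this is TRUE because Eve and Carol are knights.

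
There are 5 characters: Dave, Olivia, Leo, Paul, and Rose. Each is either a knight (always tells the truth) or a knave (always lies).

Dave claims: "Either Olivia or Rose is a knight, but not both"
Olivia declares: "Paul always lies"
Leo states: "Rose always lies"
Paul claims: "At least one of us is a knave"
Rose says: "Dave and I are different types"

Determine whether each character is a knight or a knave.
Dave is a knave.
Olivia is a knave.
Leo is a knight.
Paul is a knight.
Rose is a knave.

Verification:
- Dave (knave) says "Either Olivia or Rose is a knight, but not both" - this is FALSE (a lie) because Olivia is a knave and Rose is a knave.
- Olivia (knave) says "Paul always lies" - this is FALSE (a lie) because Paul is a knight.
- Leo (knight) says "Rose always lies" - this is TRUE because Rose is a knave.
- Paul (knight) says "At least one of us is a knave" - this is TRUE because Dave, Olivia, and Rose are knaves.
- Rose (knave) says "Dave and I are different types" - this is FALSE (a lie) because Rose is a knave and Dave is a knave.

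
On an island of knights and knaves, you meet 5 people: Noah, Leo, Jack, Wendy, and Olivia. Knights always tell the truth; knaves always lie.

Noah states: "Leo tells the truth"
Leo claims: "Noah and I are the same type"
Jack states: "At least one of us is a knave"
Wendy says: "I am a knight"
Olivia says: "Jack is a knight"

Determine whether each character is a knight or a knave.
Noah is a knight.
Leo is a knight.
Jack is a knight.
Wendy is a knave.
Olivia is a knight.

Verification:
- Noah (knight) says "Leo tells the truth" - this is TRUE because Leo is a knight.
- Leo (knight) says "Noah and I are the same type" - this is TRUE because Leo is a knight and Noah is a knight.
- Jack (knight) says "At least one of us is a knave" - this is TRUE because Wendy is a knave.
- Wendy (knave) says "I am a knight" - this is FALSE (a lie) because Wendy is a knave.
- Olivia (knight) says "Jack is a knight" - this is TRUE because Jack is a knight.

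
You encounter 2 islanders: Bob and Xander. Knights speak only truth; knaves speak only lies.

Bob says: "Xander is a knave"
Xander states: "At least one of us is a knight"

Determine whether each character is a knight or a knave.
Bob is a knave.
Xander is a knight.

Verification:
- Bob (knave) says "Xander is a knave" - this is FALSE (a lie) because Xander is a knight.
- Xander (knight) says "At least one of us is a knight" - this is TRUE because Xander is a knight.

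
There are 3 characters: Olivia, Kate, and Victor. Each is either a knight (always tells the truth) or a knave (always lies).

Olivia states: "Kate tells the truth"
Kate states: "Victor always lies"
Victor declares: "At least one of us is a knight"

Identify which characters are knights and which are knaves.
Olivia is a knave.
Kate is a knave.
Victor is a knight.

Verification:
- Olivia (knave) says "Kate tells the truth" - this is FALSE (a lie) because Kate is a knave.
- Kate (knave) says "Victor always lies" - this is FALSE (a lie) because Victor is a knight.
- Victor (knight) says "At least one of us is a knight" - this is TRUE because Victor is a knight.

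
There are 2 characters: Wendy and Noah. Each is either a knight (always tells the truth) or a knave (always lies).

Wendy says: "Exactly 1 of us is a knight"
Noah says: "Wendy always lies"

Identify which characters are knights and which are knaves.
Wendy is a knight.
Noah is a knave.

Verification:
- Wendy (knight) says "Exactly 1 of us is a knight" - this is TRUE because there are 1 knights.
- Noah (knave) says "Wendy always lies" - this is FALSE (a lie) because Wendy is a knight.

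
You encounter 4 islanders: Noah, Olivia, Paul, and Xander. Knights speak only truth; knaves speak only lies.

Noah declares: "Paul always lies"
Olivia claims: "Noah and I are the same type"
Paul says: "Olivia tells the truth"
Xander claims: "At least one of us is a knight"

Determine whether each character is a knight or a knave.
Noah is a knight.
Olivia is a knave.
Paul is a knave.
Xander is a knight.

Verification:
- Noah (knight) says "Paul always lies" - this is TRUE because Paul is a knave.
- Olivia (knave) says "Noah and I are the same type" - this is FALSE (a lie) because Olivia is a knave and Noah is a knight.
- Paul (knave) says "Olivia tells the truth" - this is FALSE (a lie) because Olivia is a knave.
- Xander (knight) says "At least one of us is a knight" - this is TRUE because Noah and Xander are knights.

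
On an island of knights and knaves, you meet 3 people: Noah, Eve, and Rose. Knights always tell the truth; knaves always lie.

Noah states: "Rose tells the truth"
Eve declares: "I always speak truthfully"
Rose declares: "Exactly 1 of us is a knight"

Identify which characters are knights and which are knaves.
Noah is a knave.
Eve is a knave.
Rose is a knave.

Verification:
- Noah (knave) says "Rose tells the truth" - this is FALSE (a lie) because Rose is a knave.
- Eve (knave) says "I always speak truthfully" - this is FALSE (a lie) because Eve is a knave.
- Rose (knave) says "Exactly 1 of us is a knight" - this is FALSE (a lie) because there are 0 knights.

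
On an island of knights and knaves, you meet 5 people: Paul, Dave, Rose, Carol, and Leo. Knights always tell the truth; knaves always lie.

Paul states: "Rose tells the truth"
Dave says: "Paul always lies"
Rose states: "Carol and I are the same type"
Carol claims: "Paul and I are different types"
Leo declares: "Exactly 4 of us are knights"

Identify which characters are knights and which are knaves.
Paul is a knave.
Dave is a knight.
Rose is a knave.
Carol is a knight.
Leo is a knave.

Verification:
- Paul (knave) says "Rose tells the truth" - this is FALSE (a lie) because Rose is a knave.
- Dave (knight) says "Paul always lies" - this is TRUE because Paul is a knave.
- Rose (knave) says "Carol and I are the same type" - this is FALSE (a lie) because Rose is a knave and Carol is a knight.
- Carol (knight) says "Paul and I are different types" - this is TRUE because Carol is a knight and Paul is a knave.
- Leo (knave) says "Exactly 4 of us are knights" - this is FALSE (a lie) because there are 2 knights.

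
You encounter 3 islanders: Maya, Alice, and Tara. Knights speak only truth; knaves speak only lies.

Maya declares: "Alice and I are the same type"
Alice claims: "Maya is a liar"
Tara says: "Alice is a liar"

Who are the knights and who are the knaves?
Maya is a knave.
Alice is a knight.
Tara is a knave.

Verification:
- Maya (knave) says "Alice and I are the same type" - this is FALSE (a lie) because Maya is a knave and Alice is a knight.
- Alice (knight) says "Maya is a liar" - this is TRUE because Maya is a knave.
- Tara (knave) says "Alice is a liar" - this is FALSE (a lie) because Alice is a knight.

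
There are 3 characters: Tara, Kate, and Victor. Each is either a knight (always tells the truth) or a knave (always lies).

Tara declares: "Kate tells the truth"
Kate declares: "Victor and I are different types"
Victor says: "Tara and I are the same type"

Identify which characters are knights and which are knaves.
Tara is a knight.
Kate is a knight.
Victor is a knave.

Verification:
- Tara (knight) says "Kate tells the truth" - this is TRUE because Kate is a knight.
- Kate (knight) says "Victor and I are different types" - this is TRUE because Kate is a knight and Victor is a knave.
- Victor (knave) says "Tara and I are the same type" - this is FALSE (a lie) because Victor is a knave and Tara is a knight.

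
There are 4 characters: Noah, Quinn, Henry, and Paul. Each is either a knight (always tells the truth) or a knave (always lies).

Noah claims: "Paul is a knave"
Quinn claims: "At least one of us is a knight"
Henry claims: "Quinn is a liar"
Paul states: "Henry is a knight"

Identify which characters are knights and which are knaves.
Noah is a knight.
Quinn is a knight.
Henry is a knave.
Paul is a knave.

Verification:
- Noah (knight) says "Paul is a knave" - this is TRUE because Paul is a knave.
- Quinn (knight) says "At least one of us is a knight" - this is TRUE because Noah and Quinn are knights.
- Henry (knave) says "Quinn is a liar" - this is FALSE (a lie) because Quinn is a knight.
- Paul (knave) says "Henry is a knight" - this is FALSE (a lie) because Henry is a knave.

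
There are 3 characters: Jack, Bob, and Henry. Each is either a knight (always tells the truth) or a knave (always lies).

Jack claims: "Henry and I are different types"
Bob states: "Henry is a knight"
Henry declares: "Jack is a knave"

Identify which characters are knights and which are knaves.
Jack is a knight.
Bob is a knave.
Henry is a knave.

Verification:
- Jack (knight) says "Henry and I are different types" - this is TRUE because Jack is a knight and Henry is a knave.
- Bob (knave) says "Henry is a knight" - this is FALSE (a lie) because Henry is a knave.
- Henry (knave) says "Jack is a knave" - this is FALSE (a lie) because Jack is a knight.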